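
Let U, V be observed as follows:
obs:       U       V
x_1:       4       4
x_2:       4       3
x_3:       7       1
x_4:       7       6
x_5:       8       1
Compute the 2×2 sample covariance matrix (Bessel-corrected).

Step 1 — column means:
  mean(U) = (4 + 4 + 7 + 7 + 8) / 5 = 30/5 = 6
  mean(V) = (4 + 3 + 1 + 6 + 1) / 5 = 15/5 = 3

Step 2 — sample covariance S[i,j] = (1/(n-1)) · Σ_k (x_{k,i} - mean_i) · (x_{k,j} - mean_j), with n-1 = 4.
  S[U,U] = ((-2)·(-2) + (-2)·(-2) + (1)·(1) + (1)·(1) + (2)·(2)) / 4 = 14/4 = 3.5
  S[U,V] = ((-2)·(1) + (-2)·(0) + (1)·(-2) + (1)·(3) + (2)·(-2)) / 4 = -5/4 = -1.25
  S[V,V] = ((1)·(1) + (0)·(0) + (-2)·(-2) + (3)·(3) + (-2)·(-2)) / 4 = 18/4 = 4.5

S is symmetric (S[j,i] = S[i,j]). Assembling:

S = [[3.5, -1.25],
 [-1.25, 4.5]]


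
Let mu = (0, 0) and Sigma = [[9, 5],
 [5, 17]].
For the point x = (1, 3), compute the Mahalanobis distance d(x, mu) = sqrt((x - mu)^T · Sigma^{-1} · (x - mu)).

Step 1 — centre the observation: (x - mu) = (1, 3).

Step 2 — invert Sigma. det(Sigma) = 9·17 - (5)² = 128.
  Sigma^{-1} = (1/det) · [[d, -b], [-b, a]] = [[0.1328, -0.0391],
 [-0.0391, 0.0703]].

Step 3 — form the quadratic (x - mu)^T · Sigma^{-1} · (x - mu):
  Sigma^{-1} · (x - mu) = (0.0156, 0.1719).
  (x - mu)^T · [Sigma^{-1} · (x - mu)] = (1)·(0.0156) + (3)·(0.1719) = 0.5312.

Step 4 — take square root: d = √(0.5312) ≈ 0.7289.

d(x, mu) = √(0.5312) ≈ 0.7289


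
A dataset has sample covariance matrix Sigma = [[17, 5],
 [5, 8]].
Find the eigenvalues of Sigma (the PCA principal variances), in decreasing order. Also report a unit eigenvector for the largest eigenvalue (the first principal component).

Step 1 — characteristic polynomial of 2×2 Sigma:
  det(Sigma - λI) = λ² - trace · λ + det = 0.
  trace = 17 + 8 = 25, det = 17·8 - (5)² = 111.
Step 2 — discriminant:
  Δ = trace² - 4·det = 625 - 444 = 181.
Step 3 — eigenvalues:
  λ = (trace ± √Δ)/2 = (25 ± 13.4536)/2,
  λ_1 = 19.2268,  λ_2 = 5.7732.

Step 4 — unit eigenvector for λ_1: solve (Sigma - λ_1 I)v = 0. First row:
  (17 - 19.2268)·v_x + (5)·v_y = 0, i.e. (-2.2268)·v_x + (5)·v_y = 0,
  so v ∝ (b, λ_1 - a) = (5, 2.2268) = u.
  ||u|| = √((5)² + (2.2268)²) = √(29.9587) ≈ 5.4735,
  v_1 = u/||u|| ≈ (0.9135, 0.4068) (||v_1|| = 1).

λ_1 = 19.2268,  λ_2 = 5.7732;  v_1 ≈ (0.9135, 0.4068)


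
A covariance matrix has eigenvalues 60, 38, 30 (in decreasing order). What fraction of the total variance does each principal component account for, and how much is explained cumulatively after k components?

Step 1 — total variance = trace(Sigma) = Σ λ_i = 60 + 38 + 30 = 128.

Step 2 — fraction explained by component i = λ_i / Σ λ:
  PC1: 60/128 = 0.4688
  PC2: 38/128 = 0.2969
  PC3: 30/128 = 0.2344

Step 3 — cumulative fraction after k components = (λ_1 + ... + λ_k) / Σ λ:
  k = 1: 60/128 = 0.4688
  k = 2: (60 + 38)/128 = 98/128 = 0.7656
  k = 3: (60 + 38 + 30)/128 = 128/128 = 1

Summary (fraction, with percent):

explained: PC1 0.4688 (46.88%), PC2 0.2969 (29.69%), PC3 0.2344 (23.44%);  cumulative: 0.4688, 0.7656, 1


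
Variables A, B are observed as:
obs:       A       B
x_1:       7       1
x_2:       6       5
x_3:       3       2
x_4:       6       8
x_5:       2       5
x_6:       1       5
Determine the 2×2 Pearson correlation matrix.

Step 1 — column means:
  mean(A) = (7 + 6 + 3 + 6 + 2 + 1) / 6 = 25/6 = 4.1667
  mean(B) = (1 + 5 + 2 + 8 + 5 + 5) / 6 = 26/6 = 4.3333

Step 2 — sample variances and covariances s[i,j] = (1/(n-1)) · Σ_k (x_{k,i} - mean_i) · (x_{k,j} - mean_j), with n-1 = 5:
  s[A,A] = ((2.8333)·(2.8333) + (1.8333)·(1.8333) + (-1.1667)·(-1.1667) + (1.8333)·(1.8333) + (-2.1667)·(-2.1667) + (-3.1667)·(-3.1667)) / 5 = 30.8333/5 = 6.1667
  s[A,B] = ((2.8333)·(-3.3333) + (1.8333)·(0.6667) + (-1.1667)·(-2.3333) + (1.8333)·(3.6667) + (-2.1667)·(0.6667) + (-3.1667)·(0.6667)) / 5 = -2.3333/5 = -0.4667
  s[B,B] = ((-3.3333)·(-3.3333) + (0.6667)·(0.6667) + (-2.3333)·(-2.3333) + (3.6667)·(3.6667) + (0.6667)·(0.6667) + (0.6667)·(0.6667)) / 5 = 31.3333/5 = 6.2667
  Sample standard deviations s_i = √(s[i,i]):
  s(A) = √(6.1667) = 2.4833
  s(B) = √(6.2667) = 2.5033

Step 3 — r_{ij} = s_{ij} / (s_i · s_j):
  r[A,A] = 1 (diagonal).
  r[A,B] = -0.4667 / (2.4833 · 2.5033) = -0.4667 / 6.2165 = -0.0751
  r[B,B] = 1 (diagonal).

R is symmetric with unit diagonal. Assembling:

R = [[1, -0.0751],
 [-0.0751, 1]]


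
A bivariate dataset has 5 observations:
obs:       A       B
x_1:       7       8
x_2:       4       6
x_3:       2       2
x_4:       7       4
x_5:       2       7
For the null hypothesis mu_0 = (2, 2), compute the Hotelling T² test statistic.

Step 1 — sample mean vector:
  mean(A) = (7 + 4 + 2 + 7 + 2) / 5 = 22/5 = 4.4
  mean(B) = (8 + 6 + 2 + 4 + 7) / 5 = 27/5 = 5.4
  x̄ = (4.4, 5.4),  deviation x̄ - mu_0 = (4.4, 5.4) - (2, 2) = (2.4, 3.4).

Step 2 — sample covariance matrix, S[i,j] = (1/(n-1)) · Σ_k (x_{k,i} - mean_i) · (x_{k,j} - mean_j), divisor n-1 = 4:
  S[A,A] = ((2.6)·(2.6) + (-0.4)·(-0.4) + (-2.4)·(-2.4) + (2.6)·(2.6) + (-2.4)·(-2.4)) / 4 = 25.2/4 = 6.3
  S[A,B] = ((2.6)·(2.6) + (-0.4)·(0.6) + (-2.4)·(-3.4) + (2.6)·(-1.4) + (-2.4)·(1.6)) / 4 = 7.2/4 = 1.8
  S[B,B] = ((2.6)·(2.6) + (0.6)·(0.6) + (-3.4)·(-3.4) + (-1.4)·(-1.4) + (1.6)·(1.6)) / 4 = 23.2/4 = 5.8
  S = [[6.3, 1.8],
 [1.8, 5.8]].

Step 3 — invert S. det(S) = 6.3·5.8 - (1.8)² = 33.3.
  S^{-1} = (1/det) · [[d, -b], [-b, a]] = [[0.1742, -0.0541],
 [-0.0541, 0.1892]].

Step 4 — quadratic form (x̄ - mu_0)^T · S^{-1} · (x̄ - mu_0):
  S^{-1} · (x̄ - mu_0) = (0.2342, 0.5135),
  (x̄ - mu_0)^T · [...] = (2.4)·(0.2342) + (3.4)·(0.5135) = 2.3081.

Step 5 — scale by n: T² = 5 · 2.3081 = 11.5405.

T² ≈ 11.5405


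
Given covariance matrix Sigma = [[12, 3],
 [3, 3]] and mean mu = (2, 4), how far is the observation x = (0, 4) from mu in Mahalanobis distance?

Step 1 — centre the observation: (x - mu) = (-2, 0).

Step 2 — invert Sigma. det(Sigma) = 12·3 - (3)² = 27.
  Sigma^{-1} = (1/det) · [[d, -b], [-b, a]] = [[0.1111, -0.1111],
 [-0.1111, 0.4444]].

Step 3 — form the quadratic (x - mu)^T · Sigma^{-1} · (x - mu):
  Sigma^{-1} · (x - mu) = (-0.2222, 0.2222).
  (x - mu)^T · [Sigma^{-1} · (x - mu)] = (-2)·(-0.2222) + (0)·(0.2222) = 0.4444.

Step 4 — take square root: d = √(0.4444) ≈ 0.6667.

d(x, mu) = √(0.4444) ≈ 0.6667


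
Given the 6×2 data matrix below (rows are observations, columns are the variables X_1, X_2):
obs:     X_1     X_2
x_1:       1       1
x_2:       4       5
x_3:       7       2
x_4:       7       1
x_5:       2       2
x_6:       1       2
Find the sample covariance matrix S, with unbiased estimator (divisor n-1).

Step 1 — column means:
  mean(X_1) = (1 + 4 + 7 + 7 + 2 + 1) / 6 = 22/6 = 3.6667
  mean(X_2) = (1 + 5 + 2 + 1 + 2 + 2) / 6 = 13/6 = 2.1667

Step 2 — sample covariance S[i,j] = (1/(n-1)) · Σ_k (x_{k,i} - mean_i) · (x_{k,j} - mean_j), with n-1 = 5.
  S[X_1,X_1] = ((-2.6667)·(-2.6667) + (0.3333)·(0.3333) + (3.3333)·(3.3333) + (3.3333)·(3.3333) + (-1.6667)·(-1.6667) + (-2.6667)·(-2.6667)) / 5 = 39.3333/5 = 7.8667
  S[X_1,X_2] = ((-2.6667)·(-1.1667) + (0.3333)·(2.8333) + (3.3333)·(-0.1667) + (3.3333)·(-1.1667) + (-1.6667)·(-0.1667) + (-2.6667)·(-0.1667)) / 5 = 0.3333/5 = 0.0667
  S[X_2,X_2] = ((-1.1667)·(-1.1667) + (2.8333)·(2.8333) + (-0.1667)·(-0.1667) + (-1.1667)·(-1.1667) + (-0.1667)·(-0.1667) + (-0.1667)·(-0.1667)) / 5 = 10.8333/5 = 2.1667

S is symmetric (S[j,i] = S[i,j]). Assembling:

S = [[7.8667, 0.0667],
 [0.0667, 2.1667]]


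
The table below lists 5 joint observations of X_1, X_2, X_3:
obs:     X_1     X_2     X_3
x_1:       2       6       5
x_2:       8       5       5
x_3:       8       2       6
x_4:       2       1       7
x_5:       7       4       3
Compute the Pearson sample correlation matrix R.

Step 1 — column means:
  mean(X_1) = (2 + 8 + 8 + 2 + 7) / 5 = 27/5 = 5.4
  mean(X_2) = (6 + 5 + 2 + 1 + 4) / 5 = 18/5 = 3.6
  mean(X_3) = (5 + 5 + 6 + 7 + 3) / 5 = 26/5 = 5.2

Step 2 — sample variances and covariances s[i,j] = (1/(n-1)) · Σ_k (x_{k,i} - mean_i) · (x_{k,j} - mean_j), with n-1 = 4:
  s[X_1,X_1] = ((-3.4)·(-3.4) + (2.6)·(2.6) + (2.6)·(2.6) + (-3.4)·(-3.4) + (1.6)·(1.6)) / 4 = 39.2/4 = 9.8
  s[X_1,X_2] = ((-3.4)·(2.4) + (2.6)·(1.4) + (2.6)·(-1.6) + (-3.4)·(-2.6) + (1.6)·(0.4)) / 4 = 0.8/4 = 0.2
  s[X_1,X_3] = ((-3.4)·(-0.2) + (2.6)·(-0.2) + (2.6)·(0.8) + (-3.4)·(1.8) + (1.6)·(-2.2)) / 4 = -7.4/4 = -1.85
  s[X_2,X_2] = ((2.4)·(2.4) + (1.4)·(1.4) + (-1.6)·(-1.6) + (-2.6)·(-2.6) + (0.4)·(0.4)) / 4 = 17.2/4 = 4.3
  s[X_2,X_3] = ((2.4)·(-0.2) + (1.4)·(-0.2) + (-1.6)·(0.8) + (-2.6)·(1.8) + (0.4)·(-2.2)) / 4 = -7.6/4 = -1.9
  s[X_3,X_3] = ((-0.2)·(-0.2) + (-0.2)·(-0.2) + (0.8)·(0.8) + (1.8)·(1.8) + (-2.2)·(-2.2)) / 4 = 8.8/4 = 2.2
  Sample standard deviations s_i = √(s[i,i]):
  s(X_1) = √(9.8) = 3.1305
  s(X_2) = √(4.3) = 2.0736
  s(X_3) = √(2.2) = 1.4832

Step 3 — r_{ij} = s_{ij} / (s_i · s_j):
  r[X_1,X_1] = 1 (diagonal).
  r[X_1,X_2] = 0.2 / (3.1305 · 2.0736) = 0.2 / 6.4915 = 0.0308
  r[X_1,X_3] = -1.85 / (3.1305 · 1.4832) = -1.85 / 4.6433 = -0.3984
  r[X_2,X_2] = 1 (diagonal).
  r[X_2,X_3] = -1.9 / (2.0736 · 1.4832) = -1.9 / 3.0757 = -0.6177
  r[X_3,X_3] = 1 (diagonal).

R is symmetric with unit diagonal. Assembling:

R = [[1, 0.0308, -0.3984],
 [0.0308, 1, -0.6177],
 [-0.3984, -0.6177, 1]]


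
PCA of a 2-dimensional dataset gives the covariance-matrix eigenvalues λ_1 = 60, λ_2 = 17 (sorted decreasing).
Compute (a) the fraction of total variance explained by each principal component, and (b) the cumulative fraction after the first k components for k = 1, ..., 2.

Step 1 — total variance = trace(Sigma) = Σ λ_i = 60 + 17 = 77.

Step 2 — fraction explained by component i = λ_i / Σ λ:
  PC1: 60/77 = 0.7792
  PC2: 17/77 = 0.2208

Step 3 — cumulative fraction after k components = (λ_1 + ... + λ_k) / Σ λ:
  k = 1: 60/77 = 0.7792
  k = 2: (60 + 17)/77 = 77/77 = 1

Summary (fraction, with percent):

explained: PC1 0.7792 (77.92%), PC2 0.2208 (22.08%);  cumulative: 0.7792, 1


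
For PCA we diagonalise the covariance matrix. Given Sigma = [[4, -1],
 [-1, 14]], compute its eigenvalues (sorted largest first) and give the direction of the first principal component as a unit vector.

Step 1 — characteristic polynomial of 2×2 Sigma:
  det(Sigma - λI) = λ² - trace · λ + det = 0.
  trace = 4 + 14 = 18, det = 4·14 - (-1)² = 55.
Step 2 — discriminant:
  Δ = trace² - 4·det = 324 - 220 = 104.
Step 3 — eigenvalues:
  λ = (trace ± √Δ)/2 = (18 ± 10.198)/2,
  λ_1 = 14.099,  λ_2 = 3.901.

Step 4 — unit eigenvector for λ_1: solve (Sigma - λ_1 I)v = 0. First row:
  (4 - 14.099)·v_x + (-1)·v_y = 0, i.e. (-10.099)·v_x + (-1)·v_y = 0,
  so v ∝ (b, λ_1 - a) = (-1, 10.099); multiply by -1 so the first entry is positive: u = (1, -10.099).
  ||u|| = √((1)² + (-10.099)²) = √(102.9902) ≈ 10.1484,
  v_1 = u/||u|| ≈ (0.0985, -0.9951) (||v_1|| = 1).

λ_1 = 14.099,  λ_2 = 3.901;  v_1 ≈ (0.0985, -0.9951)


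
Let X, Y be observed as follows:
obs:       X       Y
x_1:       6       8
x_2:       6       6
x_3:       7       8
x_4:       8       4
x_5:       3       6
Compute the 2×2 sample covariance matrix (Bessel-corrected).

Step 1 — column means:
  mean(X) = (6 + 6 + 7 + 8 + 3) / 5 = 30/5 = 6
  mean(Y) = (8 + 6 + 8 + 4 + 6) / 5 = 32/5 = 6.4

Step 2 — sample covariance S[i,j] = (1/(n-1)) · Σ_k (x_{k,i} - mean_i) · (x_{k,j} - mean_j), with n-1 = 4.
  S[X,X] = ((0)·(0) + (0)·(0) + (1)·(1) + (2)·(2) + (-3)·(-3)) / 4 = 14/4 = 3.5
  S[X,Y] = ((0)·(1.6) + (0)·(-0.4) + (1)·(1.6) + (2)·(-2.4) + (-3)·(-0.4)) / 4 = -2/4 = -0.5
  S[Y,Y] = ((1.6)·(1.6) + (-0.4)·(-0.4) + (1.6)·(1.6) + (-2.4)·(-2.4) + (-0.4)·(-0.4)) / 4 = 11.2/4 = 2.8

S is symmetric (S[j,i] = S[i,j]). Assembling:

S = [[3.5, -0.5],
 [-0.5, 2.8]]


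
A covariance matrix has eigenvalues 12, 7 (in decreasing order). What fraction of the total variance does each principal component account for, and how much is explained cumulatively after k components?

Step 1 — total variance = trace(Sigma) = Σ λ_i = 12 + 7 = 19.

Step 2 — fraction explained by component i = λ_i / Σ λ:
  PC1: 12/19 = 0.6316
  PC2: 7/19 = 0.3684

Step 3 — cumulative fraction after k components = (λ_1 + ... + λ_k) / Σ λ:
  k = 1: 12/19 = 0.6316
  k = 2: (12 + 7)/19 = 19/19 = 1

Summary (fraction, with percent):

explained: PC1 0.6316 (63.16%), PC2 0.3684 (36.84%);  cumulative: 0.6316, 1


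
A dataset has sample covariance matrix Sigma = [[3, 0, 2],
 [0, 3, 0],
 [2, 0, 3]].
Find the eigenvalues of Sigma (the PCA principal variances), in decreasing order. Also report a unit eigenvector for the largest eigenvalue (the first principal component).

Step 1 — characteristic polynomial p(λ) = det(λI - Sigma) = λ³ - tr·λ² + c_1·λ - det, where tr = trace, c_1 = sum of the principal 2×2 minors, det = det(Sigma):
  tr = 3 + 3 + 3 = 9,
  c_1 = (3·3 - (0)²) + (3·3 - (2)²) + (3·3 - (0)²) = 9 + 5 + 9 = 23,
  det = 3·(3·3 - (0)²) - (0)·((0)·3 - (0)·(2)) + (2)·((0)·(0) - 3·(2)) = 3·(9) - (0)·(0) + (2)·(-6) = 15.
  So p(λ) = λ³ - 9λ² + 23λ - 15.
Step 2 — look for an integer root (rational root theorem: any rational root is an integer divisor of 15). Testing λ = 1:
  p(1) = 1 - 9 + 23 - 15 = 0  ✓
  Dividing out (λ - 1): p(λ) = (λ - 1)(λ² - 8λ + 15).
Step 3 — remaining eigenvalues from the quadratic λ² - 8λ + 15 = 0:
  Δ = 8² - 4·15 = 64 - 60 = 4,  λ = (8 ± √4)/2 = (8 ± 2)/2 = 5 or 3.
  Sorted: λ_1 = 5,  λ_2 = 3,  λ_3 = 1  (check: sum = 9 = tr ✓).

Step 4 — unit eigenvector for λ_1 = 5: v spans the null space of (Sigma - λ_1 I), whose rows are
  r_1 = (-2, 0, 2),  r_2 = (0, -2, 0),  r_3 = (2, 0, -2).
  v is orthogonal to every row, so take v ∝ r_1 × r_2 = ((0)·(0) - (2)·(-2), (2)·(0) - (-2)·(0), (-2)·(-2) - (0)·(0)) = (4, 0, 4).
  Rescale (divide by 4): u = (1, 0, 1).
  ||u|| = √((1)² + (0)² + (1)²) = √(2) ≈ 1.4142,  v_1 = u/||u|| ≈ (0.7071, 0, 0.7071) (||v_1|| = 1).

λ_1 = 5,  λ_2 = 3,  λ_3 = 1;  v_1 ≈ (0.7071, 0, 0.7071)


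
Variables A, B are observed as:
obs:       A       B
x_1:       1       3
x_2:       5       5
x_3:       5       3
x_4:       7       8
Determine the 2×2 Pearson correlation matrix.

Step 1 — column means:
  mean(A) = (1 + 5 + 5 + 7) / 4 = 18/4 = 4.5
  mean(B) = (3 + 5 + 3 + 8) / 4 = 19/4 = 4.75

Step 2 — sample variances and covariances s[i,j] = (1/(n-1)) · Σ_k (x_{k,i} - mean_i) · (x_{k,j} - mean_j), with n-1 = 3:
  s[A,A] = ((-3.5)·(-3.5) + (0.5)·(0.5) + (0.5)·(0.5) + (2.5)·(2.5)) / 3 = 19/3 = 6.3333
  s[A,B] = ((-3.5)·(-1.75) + (0.5)·(0.25) + (0.5)·(-1.75) + (2.5)·(3.25)) / 3 = 13.5/3 = 4.5
  s[B,B] = ((-1.75)·(-1.75) + (0.25)·(0.25) + (-1.75)·(-1.75) + (3.25)·(3.25)) / 3 = 16.75/3 = 5.5833
  Sample standard deviations s_i = √(s[i,i]):
  s(A) = √(6.3333) = 2.5166
  s(B) = √(5.5833) = 2.3629

Step 3 — r_{ij} = s_{ij} / (s_i · s_j):
  r[A,A] = 1 (diagonal).
  r[A,B] = 4.5 / (2.5166 · 2.3629) = 4.5 / 5.9465 = 0.7567
  r[B,B] = 1 (diagonal).

R is symmetric with unit diagonal. Assembling:

R = [[1, 0.7567],
 [0.7567, 1]]


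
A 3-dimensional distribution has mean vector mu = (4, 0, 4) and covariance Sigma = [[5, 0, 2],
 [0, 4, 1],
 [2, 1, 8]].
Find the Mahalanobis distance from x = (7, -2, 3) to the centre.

Step 1 — centre the observation: (x - mu) = (3, -2, -1).

Step 2 — invert Sigma (cofactor / det for 3×3, or solve directly):
  Sigma^{-1} = [[0.223, 0.0144, -0.0576],
 [0.0144, 0.259, -0.036],
 [-0.0576, -0.036, 0.1439]].

Step 3 — form the quadratic (x - mu)^T · Sigma^{-1} · (x - mu):
  Sigma^{-1} · (x - mu) = (0.6978, -0.4388, -0.2446).
  (x - mu)^T · [Sigma^{-1} · (x - mu)] = (3)·(0.6978) + (-2)·(-0.4388) + (-1)·(-0.2446) = 3.2158.

Step 4 — take square root: d = √(3.2158) ≈ 1.7933.

d(x, mu) = √(3.2158) ≈ 1.7933


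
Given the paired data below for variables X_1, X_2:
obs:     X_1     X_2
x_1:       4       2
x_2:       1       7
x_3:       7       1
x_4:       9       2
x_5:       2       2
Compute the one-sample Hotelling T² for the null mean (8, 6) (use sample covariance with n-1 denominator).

Step 1 — sample mean vector:
  mean(X_1) = (4 + 1 + 7 + 9 + 2) / 5 = 23/5 = 4.6
  mean(X_2) = (2 + 7 + 1 + 2 + 2) / 5 = 14/5 = 2.8
  x̄ = (4.6, 2.8),  deviation x̄ - mu_0 = (4.6, 2.8) - (8, 6) = (-3.4, -3.2).

Step 2 — sample covariance matrix, S[i,j] = (1/(n-1)) · Σ_k (x_{k,i} - mean_i) · (x_{k,j} - mean_j), divisor n-1 = 4:
  S[X_1,X_1] = ((-0.6)·(-0.6) + (-3.6)·(-3.6) + (2.4)·(2.4) + (4.4)·(4.4) + (-2.6)·(-2.6)) / 4 = 45.2/4 = 11.3
  S[X_1,X_2] = ((-0.6)·(-0.8) + (-3.6)·(4.2) + (2.4)·(-1.8) + (4.4)·(-0.8) + (-2.6)·(-0.8)) / 4 = -20.4/4 = -5.1
  S[X_2,X_2] = ((-0.8)·(-0.8) + (4.2)·(4.2) + (-1.8)·(-1.8) + (-0.8)·(-0.8) + (-0.8)·(-0.8)) / 4 = 22.8/4 = 5.7
  S = [[11.3, -5.1],
 [-5.1, 5.7]].

Step 3 — invert S. det(S) = 11.3·5.7 - (-5.1)² = 38.4.
  S^{-1} = (1/det) · [[d, -b], [-b, a]] = [[0.1484, 0.1328],
 [0.1328, 0.2943]].

Step 4 — quadratic form (x̄ - mu_0)^T · S^{-1} · (x̄ - mu_0):
  S^{-1} · (x̄ - mu_0) = (-0.9297, -1.3932),
  (x̄ - mu_0)^T · [...] = (-3.4)·(-0.9297) + (-3.2)·(-1.3932) = 7.6193.

Step 5 — scale by n: T² = 5 · 7.6193 = 38.0964.

T² ≈ 38.0964


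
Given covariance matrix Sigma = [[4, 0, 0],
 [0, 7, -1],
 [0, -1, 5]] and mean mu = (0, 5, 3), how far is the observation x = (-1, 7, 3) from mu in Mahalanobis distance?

Step 1 — centre the observation: (x - mu) = (-1, 2, 0).

Step 2 — invert Sigma (cofactor / det for 3×3, or solve directly):
  Sigma^{-1} = [[0.25, 0, 0],
 [0, 0.1471, 0.0294],
 [0, 0.0294, 0.2059]].

Step 3 — form the quadratic (x - mu)^T · Sigma^{-1} · (x - mu):
  Sigma^{-1} · (x - mu) = (-0.25, 0.2941, 0.0588).
  (x - mu)^T · [Sigma^{-1} · (x - mu)] = (-1)·(-0.25) + (2)·(0.2941) + (0)·(0.0588) = 0.8382.

Step 4 — take square root: d = √(0.8382) ≈ 0.9156.

d(x, mu) = √(0.8382) ≈ 0.9156


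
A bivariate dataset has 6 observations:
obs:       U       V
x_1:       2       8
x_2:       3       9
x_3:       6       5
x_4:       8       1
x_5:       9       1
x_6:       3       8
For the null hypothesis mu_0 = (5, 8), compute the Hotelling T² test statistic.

Step 1 — sample mean vector:
  mean(U) = (2 + 3 + 6 + 8 + 9 + 3) / 6 = 31/6 = 5.1667
  mean(V) = (8 + 9 + 5 + 1 + 1 + 8) / 6 = 32/6 = 5.3333
  x̄ = (5.1667, 5.3333),  deviation x̄ - mu_0 = (5.1667, 5.3333) - (5, 8) = (0.1667, -2.6667).

Step 2 — sample covariance matrix, S[i,j] = (1/(n-1)) · Σ_k (x_{k,i} - mean_i) · (x_{k,j} - mean_j), divisor n-1 = 5:
  S[U,U] = ((-3.1667)·(-3.1667) + (-2.1667)·(-2.1667) + (0.8333)·(0.8333) + (2.8333)·(2.8333) + (3.8333)·(3.8333) + (-2.1667)·(-2.1667)) / 5 = 42.8333/5 = 8.5667
  S[U,V] = ((-3.1667)·(2.6667) + (-2.1667)·(3.6667) + (0.8333)·(-0.3333) + (2.8333)·(-4.3333) + (3.8333)·(-4.3333) + (-2.1667)·(2.6667)) / 5 = -51.3333/5 = -10.2667
  S[V,V] = ((2.6667)·(2.6667) + (3.6667)·(3.6667) + (-0.3333)·(-0.3333) + (-4.3333)·(-4.3333) + (-4.3333)·(-4.3333) + (2.6667)·(2.6667)) / 5 = 65.3333/5 = 13.0667
  S = [[8.5667, -10.2667],
 [-10.2667, 13.0667]].

Step 3 — invert S. det(S) = 8.5667·13.0667 - (-10.2667)² = 6.5333.
  S^{-1} = (1/det) · [[d, -b], [-b, a]] = [[2, 1.5714],
 [1.5714, 1.3112]].

Step 4 — quadratic form (x̄ - mu_0)^T · S^{-1} · (x̄ - mu_0):
  S^{-1} · (x̄ - mu_0) = (-3.8571, -3.2347),
  (x̄ - mu_0)^T · [...] = (0.1667)·(-3.8571) + (-2.6667)·(-3.2347) = 7.983.

Step 5 — scale by n: T² = 6 · 7.983 = 47.898.

T² ≈ 47.898


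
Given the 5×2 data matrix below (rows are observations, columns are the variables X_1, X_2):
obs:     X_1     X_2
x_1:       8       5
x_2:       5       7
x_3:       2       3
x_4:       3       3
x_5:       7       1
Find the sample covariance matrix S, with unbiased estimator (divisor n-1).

Step 1 — column means:
  mean(X_1) = (8 + 5 + 2 + 3 + 7) / 5 = 25/5 = 5
  mean(X_2) = (5 + 7 + 3 + 3 + 1) / 5 = 19/5 = 3.8

Step 2 — sample covariance S[i,j] = (1/(n-1)) · Σ_k (x_{k,i} - mean_i) · (x_{k,j} - mean_j), with n-1 = 4.
  S[X_1,X_1] = ((3)·(3) + (0)·(0) + (-3)·(-3) + (-2)·(-2) + (2)·(2)) / 4 = 26/4 = 6.5
  S[X_1,X_2] = ((3)·(1.2) + (0)·(3.2) + (-3)·(-0.8) + (-2)·(-0.8) + (2)·(-2.8)) / 4 = 2/4 = 0.5
  S[X_2,X_2] = ((1.2)·(1.2) + (3.2)·(3.2) + (-0.8)·(-0.8) + (-0.8)·(-0.8) + (-2.8)·(-2.8)) / 4 = 20.8/4 = 5.2

S is symmetric (S[j,i] = S[i,j]). Assembling:

S = [[6.5, 0.5],
 [0.5, 5.2]]


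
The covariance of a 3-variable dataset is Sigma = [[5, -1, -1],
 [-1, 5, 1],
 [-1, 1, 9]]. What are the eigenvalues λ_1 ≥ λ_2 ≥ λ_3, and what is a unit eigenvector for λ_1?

Step 1 — characteristic polynomial p(λ) = det(λI - Sigma) = λ³ - tr·λ² + c_1·λ - det, where tr = trace, c_1 = sum of the principal 2×2 minors, det = det(Sigma):
  tr = 5 + 5 + 9 = 19,
  c_1 = (5·5 - (-1)²) + (5·9 - (-1)²) + (5·9 - (1)²) = 24 + 44 + 44 = 112,
  det = 5·(5·9 - (1)²) - (-1)·((-1)·9 - (1)·(-1)) + (-1)·((-1)·(1) - 5·(-1)) = 5·(44) - (-1)·(-8) + (-1)·(4) = 208.
  So p(λ) = λ³ - 19λ² + 112λ - 208.
Step 2 — look for an integer root (rational root theorem: any rational root is an integer divisor of 208). Testing λ = 4:
  p(4) = 64 - 304 + 448 - 208 = 0  ✓
  Dividing out (λ - 4): p(λ) = (λ - 4)(λ² - 15λ + 52).
Step 3 — remaining eigenvalues from the quadratic λ² - 15λ + 52 = 0:
  Δ = 15² - 4·52 = 225 - 208 = 17,  λ = (15 ± √17)/2 = (15 ± 4.1231)/2 ≈ 9.5616 or 5.4384.
  Sorted: λ_1 = 9.5616,  λ_2 = 5.4384,  λ_3 = 4  (check: sum = 19 = tr ✓).

Step 4 — unit eigenvector for λ_1 ≈ 9.5616: v spans the null space of (Sigma - λ_1 I), whose rows are
  r_1 = (-4.5616, -1, -1),  r_2 = (-1, -4.5616, 1),  r_3 = (-1, 1, -0.5616).
  v is orthogonal to every row, so take v ∝ r_1 × r_2 = ((-1)·(1) - (-1)·(-4.5616), (-1)·(-1) - (-4.5616)·(1), (-4.5616)·(-4.5616) - (-1)·(-1)) ≈ (-5.5616, 5.5616, 19.8078).
  Rescale (multiply by -1 so the first nonzero entry is positive): u = (5.5616, -5.5616, -19.8078).
  ||u|| = √((5.5616)² + (-5.5616)² + (-19.8078)²) = √(454.2093) ≈ 21.3122,  v_1 = u/||u|| ≈ (0.261, -0.261, -0.9294) (||v_1|| = 1).

λ_1 = 9.5616,  λ_2 = 5.4384,  λ_3 = 4;  v_1 ≈ (0.261, -0.261, -0.9294)


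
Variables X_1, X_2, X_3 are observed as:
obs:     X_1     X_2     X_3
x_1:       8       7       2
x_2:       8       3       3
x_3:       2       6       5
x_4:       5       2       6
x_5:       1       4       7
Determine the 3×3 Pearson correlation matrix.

Step 1 — column means:
  mean(X_1) = (8 + 8 + 2 + 5 + 1) / 5 = 24/5 = 4.8
  mean(X_2) = (7 + 3 + 6 + 2 + 4) / 5 = 22/5 = 4.4
  mean(X_3) = (2 + 3 + 5 + 6 + 7) / 5 = 23/5 = 4.6

Step 2 — sample variances and covariances s[i,j] = (1/(n-1)) · Σ_k (x_{k,i} - mean_i) · (x_{k,j} - mean_j), with n-1 = 4:
  s[X_1,X_1] = ((3.2)·(3.2) + (3.2)·(3.2) + (-2.8)·(-2.8) + (0.2)·(0.2) + (-3.8)·(-3.8)) / 4 = 42.8/4 = 10.7
  s[X_1,X_2] = ((3.2)·(2.6) + (3.2)·(-1.4) + (-2.8)·(1.6) + (0.2)·(-2.4) + (-3.8)·(-0.4)) / 4 = 0.4/4 = 0.1
  s[X_1,X_3] = ((3.2)·(-2.6) + (3.2)·(-1.6) + (-2.8)·(0.4) + (0.2)·(1.4) + (-3.8)·(2.4)) / 4 = -23.4/4 = -5.85
  s[X_2,X_2] = ((2.6)·(2.6) + (-1.4)·(-1.4) + (1.6)·(1.6) + (-2.4)·(-2.4) + (-0.4)·(-0.4)) / 4 = 17.2/4 = 4.3
  s[X_2,X_3] = ((2.6)·(-2.6) + (-1.4)·(-1.6) + (1.6)·(0.4) + (-2.4)·(1.4) + (-0.4)·(2.4)) / 4 = -8.2/4 = -2.05
  s[X_3,X_3] = ((-2.6)·(-2.6) + (-1.6)·(-1.6) + (0.4)·(0.4) + (1.4)·(1.4) + (2.4)·(2.4)) / 4 = 17.2/4 = 4.3
  Sample standard deviations s_i = √(s[i,i]):
  s(X_1) = √(10.7) = 3.2711
  s(X_2) = √(4.3) = 2.0736
  s(X_3) = √(4.3) = 2.0736

Step 3 — r_{ij} = s_{ij} / (s_i · s_j):
  r[X_1,X_1] = 1 (diagonal).
  r[X_1,X_2] = 0.1 / (3.2711 · 2.0736) = 0.1 / 6.7831 = 0.0147
  r[X_1,X_3] = -5.85 / (3.2711 · 2.0736) = -5.85 / 6.7831 = -0.8624
  r[X_2,X_2] = 1 (diagonal).
  r[X_2,X_3] = -2.05 / (2.0736 · 2.0736) = -2.05 / 4.3 = -0.4767
  r[X_3,X_3] = 1 (diagonal).

R is symmetric with unit diagonal. Assembling:

R = [[1, 0.0147, -0.8624],
 [0.0147, 1, -0.4767],
 [-0.8624, -0.4767, 1]]


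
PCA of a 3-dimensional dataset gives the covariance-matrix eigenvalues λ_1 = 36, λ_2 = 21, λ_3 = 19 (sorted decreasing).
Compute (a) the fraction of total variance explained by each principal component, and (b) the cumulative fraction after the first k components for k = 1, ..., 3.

Step 1 — total variance = trace(Sigma) = Σ λ_i = 36 + 21 + 19 = 76.

Step 2 — fraction explained by component i = λ_i / Σ λ:
  PC1: 36/76 = 0.4737
  PC2: 21/76 = 0.2763
  PC3: 19/76 = 0.25

Step 3 — cumulative fraction after k components = (λ_1 + ... + λ_k) / Σ λ:
  k = 1: 36/76 = 0.4737
  k = 2: (36 + 21)/76 = 57/76 = 0.75
  k = 3: (36 + 21 + 19)/76 = 76/76 = 1

Summary (fraction, with percent):

explained: PC1 0.4737 (47.37%), PC2 0.2763 (27.63%), PC3 0.25 (25%);  cumulative: 0.4737, 0.75, 1


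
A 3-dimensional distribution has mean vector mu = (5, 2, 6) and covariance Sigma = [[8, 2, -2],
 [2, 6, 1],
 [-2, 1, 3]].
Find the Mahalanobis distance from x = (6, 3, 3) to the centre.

Step 1 — centre the observation: (x - mu) = (1, 1, -3).

Step 2 — invert Sigma (cofactor / det for 3×3, or solve directly):
  Sigma^{-1} = [[0.1848, -0.087, 0.1522],
 [-0.087, 0.2174, -0.1304],
 [0.1522, -0.1304, 0.4783]].

Step 3 — form the quadratic (x - mu)^T · Sigma^{-1} · (x - mu):
  Sigma^{-1} · (x - mu) = (-0.3587, 0.5217, -1.413).
  (x - mu)^T · [Sigma^{-1} · (x - mu)] = (1)·(-0.3587) + (1)·(0.5217) + (-3)·(-1.413) = 4.4022.

Step 4 — take square root: d = √(4.4022) ≈ 2.0981.

d(x, mu) = √(4.4022) ≈ 2.0981


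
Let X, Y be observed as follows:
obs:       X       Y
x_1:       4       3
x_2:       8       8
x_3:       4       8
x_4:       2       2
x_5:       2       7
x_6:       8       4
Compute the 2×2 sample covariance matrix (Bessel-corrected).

Step 1 — column means:
  mean(X) = (4 + 8 + 4 + 2 + 2 + 8) / 6 = 28/6 = 4.6667
  mean(Y) = (3 + 8 + 8 + 2 + 7 + 4) / 6 = 32/6 = 5.3333

Step 2 — sample covariance S[i,j] = (1/(n-1)) · Σ_k (x_{k,i} - mean_i) · (x_{k,j} - mean_j), with n-1 = 5.
  S[X,X] = ((-0.6667)·(-0.6667) + (3.3333)·(3.3333) + (-0.6667)·(-0.6667) + (-2.6667)·(-2.6667) + (-2.6667)·(-2.6667) + (3.3333)·(3.3333)) / 5 = 37.3333/5 = 7.4667
  S[X,Y] = ((-0.6667)·(-2.3333) + (3.3333)·(2.6667) + (-0.6667)·(2.6667) + (-2.6667)·(-3.3333) + (-2.6667)·(1.6667) + (3.3333)·(-1.3333)) / 5 = 8.6667/5 = 1.7333
  S[Y,Y] = ((-2.3333)·(-2.3333) + (2.6667)·(2.6667) + (2.6667)·(2.6667) + (-3.3333)·(-3.3333) + (1.6667)·(1.6667) + (-1.3333)·(-1.3333)) / 5 = 35.3333/5 = 7.0667

S is symmetric (S[j,i] = S[i,j]). Assembling:

S = [[7.4667, 1.7333],
 [1.7333, 7.0667]]


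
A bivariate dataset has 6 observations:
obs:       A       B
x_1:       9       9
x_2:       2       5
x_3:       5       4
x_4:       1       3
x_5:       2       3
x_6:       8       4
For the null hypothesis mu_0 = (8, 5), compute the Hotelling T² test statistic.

Step 1 — sample mean vector:
  mean(A) = (9 + 2 + 5 + 1 + 2 + 8) / 6 = 27/6 = 4.5
  mean(B) = (9 + 5 + 4 + 3 + 3 + 4) / 6 = 28/6 = 4.6667
  x̄ = (4.5, 4.6667),  deviation x̄ - mu_0 = (4.5, 4.6667) - (8, 5) = (-3.5, -0.3333).

Step 2 — sample covariance matrix, S[i,j] = (1/(n-1)) · Σ_k (x_{k,i} - mean_i) · (x_{k,j} - mean_j), divisor n-1 = 5:
  S[A,A] = ((4.5)·(4.5) + (-2.5)·(-2.5) + (0.5)·(0.5) + (-3.5)·(-3.5) + (-2.5)·(-2.5) + (3.5)·(3.5)) / 5 = 57.5/5 = 11.5
  S[A,B] = ((4.5)·(4.3333) + (-2.5)·(0.3333) + (0.5)·(-0.6667) + (-3.5)·(-1.6667) + (-2.5)·(-1.6667) + (3.5)·(-0.6667)) / 5 = 26/5 = 5.2
  S[B,B] = ((4.3333)·(4.3333) + (0.3333)·(0.3333) + (-0.6667)·(-0.6667) + (-1.6667)·(-1.6667) + (-1.6667)·(-1.6667) + (-0.6667)·(-0.6667)) / 5 = 25.3333/5 = 5.0667
  S = [[11.5, 5.2],
 [5.2, 5.0667]].

Step 3 — invert S. det(S) = 11.5·5.0667 - (5.2)² = 31.2267.
  S^{-1} = (1/det) · [[d, -b], [-b, a]] = [[0.1623, -0.1665],
 [-0.1665, 0.3683]].

Step 4 — quadratic form (x̄ - mu_0)^T · S^{-1} · (x̄ - mu_0):
  S^{-1} · (x̄ - mu_0) = (-0.5124, 0.4601),
  (x̄ - mu_0)^T · [...] = (-3.5)·(-0.5124) + (-0.3333)·(0.4601) = 1.64.

Step 5 — scale by n: T² = 6 · 1.64 = 9.8399.

T² ≈ 9.8399


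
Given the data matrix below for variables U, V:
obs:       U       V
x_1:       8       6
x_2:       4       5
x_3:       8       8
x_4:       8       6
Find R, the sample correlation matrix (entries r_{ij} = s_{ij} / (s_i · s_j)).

Step 1 — column means:
  mean(U) = (8 + 4 + 8 + 8) / 4 = 28/4 = 7
  mean(V) = (6 + 5 + 8 + 6) / 4 = 25/4 = 6.25

Step 2 — sample variances and covariances s[i,j] = (1/(n-1)) · Σ_k (x_{k,i} - mean_i) · (x_{k,j} - mean_j), with n-1 = 3:
  s[U,U] = ((1)·(1) + (-3)·(-3) + (1)·(1) + (1)·(1)) / 3 = 12/3 = 4
  s[U,V] = ((1)·(-0.25) + (-3)·(-1.25) + (1)·(1.75) + (1)·(-0.25)) / 3 = 5/3 = 1.6667
  s[V,V] = ((-0.25)·(-0.25) + (-1.25)·(-1.25) + (1.75)·(1.75) + (-0.25)·(-0.25)) / 3 = 4.75/3 = 1.5833
  Sample standard deviations s_i = √(s[i,i]):
  s(U) = √(4) = 2
  s(V) = √(1.5833) = 1.2583

Step 3 — r_{ij} = s_{ij} / (s_i · s_j):
  r[U,U] = 1 (diagonal).
  r[U,V] = 1.6667 / (2 · 1.2583) = 1.6667 / 2.5166 = 0.6623
  r[V,V] = 1 (diagonal).

R is symmetric with unit diagonal. Assembling:

R = [[1, 0.6623],
 [0.6623, 1]]


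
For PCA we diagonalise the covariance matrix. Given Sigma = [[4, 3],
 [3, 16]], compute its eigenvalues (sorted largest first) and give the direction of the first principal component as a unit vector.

Step 1 — characteristic polynomial of 2×2 Sigma:
  det(Sigma - λI) = λ² - trace · λ + det = 0.
  trace = 4 + 16 = 20, det = 4·16 - (3)² = 55.
Step 2 — discriminant:
  Δ = trace² - 4·det = 400 - 220 = 180.
Step 3 — eigenvalues:
  λ = (trace ± √Δ)/2 = (20 ± 13.4164)/2,
  λ_1 = 16.7082,  λ_2 = 3.2918.

Step 4 — unit eigenvector for λ_1: solve (Sigma - λ_1 I)v = 0. First row:
  (4 - 16.7082)·v_x + (3)·v_y = 0, i.e. (-12.7082)·v_x + (3)·v_y = 0,
  so v ∝ (b, λ_1 - a) = (3, 12.7082) = u.
  ||u|| = √((3)² + (12.7082)²) = √(170.4984) ≈ 13.0575,
  v_1 = u/||u|| ≈ (0.2298, 0.9732) (||v_1|| = 1).

λ_1 = 16.7082,  λ_2 = 3.2918;  v_1 ≈ (0.2298, 0.9732)


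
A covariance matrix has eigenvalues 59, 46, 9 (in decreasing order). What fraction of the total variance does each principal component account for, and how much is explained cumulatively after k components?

Step 1 — total variance = trace(Sigma) = Σ λ_i = 59 + 46 + 9 = 114.

Step 2 — fraction explained by component i = λ_i / Σ λ:
  PC1: 59/114 = 0.5175
  PC2: 46/114 = 0.4035
  PC3: 9/114 = 0.0789

Step 3 — cumulative fraction after k components = (λ_1 + ... + λ_k) / Σ λ:
  k = 1: 59/114 = 0.5175
  k = 2: (59 + 46)/114 = 105/114 = 0.9211
  k = 3: (59 + 46 + 9)/114 = 114/114 = 1

Summary (fraction, with percent):

explained: PC1 0.5175 (51.75%), PC2 0.4035 (40.35%), PC3 0.0789 (7.89%);  cumulative: 0.5175, 0.9211, 1


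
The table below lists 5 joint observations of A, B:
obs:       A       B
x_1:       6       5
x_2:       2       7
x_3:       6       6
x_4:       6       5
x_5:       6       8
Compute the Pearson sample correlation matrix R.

Step 1 — column means:
  mean(A) = (6 + 2 + 6 + 6 + 6) / 5 = 26/5 = 5.2
  mean(B) = (5 + 7 + 6 + 5 + 8) / 5 = 31/5 = 6.2

Step 2 — sample variances and covariances s[i,j] = (1/(n-1)) · Σ_k (x_{k,i} - mean_i) · (x_{k,j} - mean_j), with n-1 = 4:
  s[A,A] = ((0.8)·(0.8) + (-3.2)·(-3.2) + (0.8)·(0.8) + (0.8)·(0.8) + (0.8)·(0.8)) / 4 = 12.8/4 = 3.2
  s[A,B] = ((0.8)·(-1.2) + (-3.2)·(0.8) + (0.8)·(-0.2) + (0.8)·(-1.2) + (0.8)·(1.8)) / 4 = -3.2/4 = -0.8
  s[B,B] = ((-1.2)·(-1.2) + (0.8)·(0.8) + (-0.2)·(-0.2) + (-1.2)·(-1.2) + (1.8)·(1.8)) / 4 = 6.8/4 = 1.7
  Sample standard deviations s_i = √(s[i,i]):
  s(A) = √(3.2) = 1.7889
  s(B) = √(1.7) = 1.3038

Step 3 — r_{ij} = s_{ij} / (s_i · s_j):
  r[A,A] = 1 (diagonal).
  r[A,B] = -0.8 / (1.7889 · 1.3038) = -0.8 / 2.3324 = -0.343
  r[B,B] = 1 (diagonal).

R is symmetric with unit diagonal. Assembling:

R = [[1, -0.343],
 [-0.343, 1]]


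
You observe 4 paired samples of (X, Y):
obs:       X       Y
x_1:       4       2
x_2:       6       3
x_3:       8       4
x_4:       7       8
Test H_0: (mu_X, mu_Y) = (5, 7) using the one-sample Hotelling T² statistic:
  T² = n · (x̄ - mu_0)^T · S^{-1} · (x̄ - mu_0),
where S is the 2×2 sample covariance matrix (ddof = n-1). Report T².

Step 1 — sample mean vector:
  mean(X) = (4 + 6 + 8 + 7) / 4 = 25/4 = 6.25
  mean(Y) = (2 + 3 + 4 + 8) / 4 = 17/4 = 4.25
  x̄ = (6.25, 4.25),  deviation x̄ - mu_0 = (6.25, 4.25) - (5, 7) = (1.25, -2.75).

Step 2 — sample covariance matrix, S[i,j] = (1/(n-1)) · Σ_k (x_{k,i} - mean_i) · (x_{k,j} - mean_j), divisor n-1 = 3:
  S[X,X] = ((-2.25)·(-2.25) + (-0.25)·(-0.25) + (1.75)·(1.75) + (0.75)·(0.75)) / 3 = 8.75/3 = 2.9167
  S[X,Y] = ((-2.25)·(-2.25) + (-0.25)·(-1.25) + (1.75)·(-0.25) + (0.75)·(3.75)) / 3 = 7.75/3 = 2.5833
  S[Y,Y] = ((-2.25)·(-2.25) + (-1.25)·(-1.25) + (-0.25)·(-0.25) + (3.75)·(3.75)) / 3 = 20.75/3 = 6.9167
  S = [[2.9167, 2.5833],
 [2.5833, 6.9167]].

Step 3 — invert S. det(S) = 2.9167·6.9167 - (2.5833)² = 13.5.
  S^{-1} = (1/det) · [[d, -b], [-b, a]] = [[0.5123, -0.1914],
 [-0.1914, 0.216]].

Step 4 — quadratic form (x̄ - mu_0)^T · S^{-1} · (x̄ - mu_0):
  S^{-1} · (x̄ - mu_0) = (1.1667, -0.8333),
  (x̄ - mu_0)^T · [...] = (1.25)·(1.1667) + (-2.75)·(-0.8333) = 3.75.

Step 5 — scale by n: T² = 4 · 3.75 = 15.

T² ≈ 15


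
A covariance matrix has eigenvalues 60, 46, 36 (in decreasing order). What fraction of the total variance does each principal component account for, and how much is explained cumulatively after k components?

Step 1 — total variance = trace(Sigma) = Σ λ_i = 60 + 46 + 36 = 142.

Step 2 — fraction explained by component i = λ_i / Σ λ:
  PC1: 60/142 = 0.4225
  PC2: 46/142 = 0.3239
  PC3: 36/142 = 0.2535

Step 3 — cumulative fraction after k components = (λ_1 + ... + λ_k) / Σ λ:
  k = 1: 60/142 = 0.4225
  k = 2: (60 + 46)/142 = 106/142 = 0.7465
  k = 3: (60 + 46 + 36)/142 = 142/142 = 1

Summary (fraction, with percent):

explained: PC1 0.4225 (42.25%), PC2 0.3239 (32.39%), PC3 0.2535 (25.35%);  cumulative: 0.4225, 0.7465, 1


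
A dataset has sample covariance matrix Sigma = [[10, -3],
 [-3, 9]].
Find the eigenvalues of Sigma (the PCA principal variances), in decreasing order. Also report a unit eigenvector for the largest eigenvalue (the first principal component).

Step 1 — characteristic polynomial of 2×2 Sigma:
  det(Sigma - λI) = λ² - trace · λ + det = 0.
  trace = 10 + 9 = 19, det = 10·9 - (-3)² = 81.
Step 2 — discriminant:
  Δ = trace² - 4·det = 361 - 324 = 37.
Step 3 — eigenvalues:
  λ = (trace ± √Δ)/2 = (19 ± 6.0828)/2,
  λ_1 = 12.5414,  λ_2 = 6.4586.

Step 4 — unit eigenvector for λ_1: solve (Sigma - λ_1 I)v = 0. First row:
  (10 - 12.5414)·v_x + (-3)·v_y = 0, i.e. (-2.5414)·v_x + (-3)·v_y = 0,
  so v ∝ (b, λ_1 - a) = (-3, 2.5414); multiply by -1 so the first entry is positive: u = (3, -2.5414).
  ||u|| = √((3)² + (-2.5414)²) = √(15.4586) ≈ 3.9317,
  v_1 = u/||u|| ≈ (0.763, -0.6464) (||v_1|| = 1).

λ_1 = 12.5414,  λ_2 = 6.4586;  v_1 ≈ (0.763, -0.6464)


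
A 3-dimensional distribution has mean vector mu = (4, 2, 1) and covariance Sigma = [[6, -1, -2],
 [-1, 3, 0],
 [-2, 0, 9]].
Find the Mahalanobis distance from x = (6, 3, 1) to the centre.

Step 1 — centre the observation: (x - mu) = (2, 1, 0).

Step 2 — invert Sigma (cofactor / det for 3×3, or solve directly):
  Sigma^{-1} = [[0.1915, 0.0638, 0.0426],
 [0.0638, 0.3546, 0.0142],
 [0.0426, 0.0142, 0.1206]].

Step 3 — form the quadratic (x - mu)^T · Sigma^{-1} · (x - mu):
  Sigma^{-1} · (x - mu) = (0.4468, 0.4823, 0.0993).
  (x - mu)^T · [Sigma^{-1} · (x - mu)] = (2)·(0.4468) + (1)·(0.4823) + (0)·(0.0993) = 1.3759.

Step 4 — take square root: d = √(1.3759) ≈ 1.173.

d(x, mu) = √(1.3759) ≈ 1.173


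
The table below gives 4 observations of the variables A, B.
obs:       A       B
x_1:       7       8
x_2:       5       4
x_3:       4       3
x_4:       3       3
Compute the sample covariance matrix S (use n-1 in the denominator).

Step 1 — column means:
  mean(A) = (7 + 5 + 4 + 3) / 4 = 19/4 = 4.75
  mean(B) = (8 + 4 + 3 + 3) / 4 = 18/4 = 4.5

Step 2 — sample covariance S[i,j] = (1/(n-1)) · Σ_k (x_{k,i} - mean_i) · (x_{k,j} - mean_j), with n-1 = 3.
  S[A,A] = ((2.25)·(2.25) + (0.25)·(0.25) + (-0.75)·(-0.75) + (-1.75)·(-1.75)) / 3 = 8.75/3 = 2.9167
  S[A,B] = ((2.25)·(3.5) + (0.25)·(-0.5) + (-0.75)·(-1.5) + (-1.75)·(-1.5)) / 3 = 11.5/3 = 3.8333
  S[B,B] = ((3.5)·(3.5) + (-0.5)·(-0.5) + (-1.5)·(-1.5) + (-1.5)·(-1.5)) / 3 = 17/3 = 5.6667

S is symmetric (S[j,i] = S[i,j]). Assembling:

S = [[2.9167, 3.8333],
 [3.8333, 5.6667]]


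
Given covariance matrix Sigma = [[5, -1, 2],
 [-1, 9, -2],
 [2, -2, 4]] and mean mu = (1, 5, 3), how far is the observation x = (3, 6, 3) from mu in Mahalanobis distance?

Step 1 — centre the observation: (x - mu) = (2, 1, 0).

Step 2 — invert Sigma (cofactor / det for 3×3, or solve directly):
  Sigma^{-1} = [[0.25, 0, -0.125],
 [0, 0.125, 0.0625],
 [-0.125, 0.0625, 0.3438]].

Step 3 — form the quadratic (x - mu)^T · Sigma^{-1} · (x - mu):
  Sigma^{-1} · (x - mu) = (0.5, 0.125, -0.1875).
  (x - mu)^T · [Sigma^{-1} · (x - mu)] = (2)·(0.5) + (1)·(0.125) + (0)·(-0.1875) = 1.125.

Step 4 — take square root: d = √(1.125) ≈ 1.0607.

d(x, mu) = √(1.125) ≈ 1.0607


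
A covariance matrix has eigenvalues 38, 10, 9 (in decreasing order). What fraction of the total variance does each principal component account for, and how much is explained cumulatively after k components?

Step 1 — total variance = trace(Sigma) = Σ λ_i = 38 + 10 + 9 = 57.

Step 2 — fraction explained by component i = λ_i / Σ λ:
  PC1: 38/57 = 0.6667
  PC2: 10/57 = 0.1754
  PC3: 9/57 = 0.1579

Step 3 — cumulative fraction after k components = (λ_1 + ... + λ_k) / Σ λ:
  k = 1: 38/57 = 0.6667
  k = 2: (38 + 10)/57 = 48/57 = 0.8421
  k = 3: (38 + 10 + 9)/57 = 57/57 = 1

Summary (fraction, with percent):

explained: PC1 0.6667 (66.67%), PC2 0.1754 (17.54%), PC3 0.1579 (15.79%);  cumulative: 0.6667, 0.8421, 1


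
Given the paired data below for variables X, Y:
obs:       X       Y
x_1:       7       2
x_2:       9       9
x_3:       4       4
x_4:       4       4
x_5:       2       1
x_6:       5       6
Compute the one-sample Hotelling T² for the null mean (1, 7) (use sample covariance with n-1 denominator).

Step 1 — sample mean vector:
  mean(X) = (7 + 9 + 4 + 4 + 2 + 5) / 6 = 31/6 = 5.1667
  mean(Y) = (2 + 9 + 4 + 4 + 1 + 6) / 6 = 26/6 = 4.3333
  x̄ = (5.1667, 4.3333),  deviation x̄ - mu_0 = (5.1667, 4.3333) - (1, 7) = (4.1667, -2.6667).

Step 2 — sample covariance matrix, S[i,j] = (1/(n-1)) · Σ_k (x_{k,i} - mean_i) · (x_{k,j} - mean_j), divisor n-1 = 5:
  S[X,X] = ((1.8333)·(1.8333) + (3.8333)·(3.8333) + (-1.1667)·(-1.1667) + (-1.1667)·(-1.1667) + (-3.1667)·(-3.1667) + (-0.1667)·(-0.1667)) / 5 = 30.8333/5 = 6.1667
  S[X,Y] = ((1.8333)·(-2.3333) + (3.8333)·(4.6667) + (-1.1667)·(-0.3333) + (-1.1667)·(-0.3333) + (-3.1667)·(-3.3333) + (-0.1667)·(1.6667)) / 5 = 24.6667/5 = 4.9333
  S[Y,Y] = ((-2.3333)·(-2.3333) + (4.6667)·(4.6667) + (-0.3333)·(-0.3333) + (-0.3333)·(-0.3333) + (-3.3333)·(-3.3333) + (1.6667)·(1.6667)) / 5 = 41.3333/5 = 8.2667
  S = [[6.1667, 4.9333],
 [4.9333, 8.2667]].

Step 3 — invert S. det(S) = 6.1667·8.2667 - (4.9333)² = 26.64.
  S^{-1} = (1/det) · [[d, -b], [-b, a]] = [[0.3103, -0.1852],
 [-0.1852, 0.2315]].

Step 4 — quadratic form (x̄ - mu_0)^T · S^{-1} · (x̄ - mu_0):
  S^{-1} · (x̄ - mu_0) = (1.7868, -1.3889),
  (x̄ - mu_0)^T · [...] = (4.1667)·(1.7868) + (-2.6667)·(-1.3889) = 11.1486.

Step 5 — scale by n: T² = 6 · 11.1486 = 66.8919.

T² ≈ 66.8919


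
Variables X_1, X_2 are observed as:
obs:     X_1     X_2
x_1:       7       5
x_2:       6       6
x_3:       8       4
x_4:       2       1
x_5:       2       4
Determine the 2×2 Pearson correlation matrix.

Step 1 — column means:
  mean(X_1) = (7 + 6 + 8 + 2 + 2) / 5 = 25/5 = 5
  mean(X_2) = (5 + 6 + 4 + 1 + 4) / 5 = 20/5 = 4

Step 2 — sample variances and covariances s[i,j] = (1/(n-1)) · Σ_k (x_{k,i} - mean_i) · (x_{k,j} - mean_j), with n-1 = 4:
  s[X_1,X_1] = ((2)·(2) + (1)·(1) + (3)·(3) + (-3)·(-3) + (-3)·(-3)) / 4 = 32/4 = 8
  s[X_1,X_2] = ((2)·(1) + (1)·(2) + (3)·(0) + (-3)·(-3) + (-3)·(0)) / 4 = 13/4 = 3.25
  s[X_2,X_2] = ((1)·(1) + (2)·(2) + (0)·(0) + (-3)·(-3) + (0)·(0)) / 4 = 14/4 = 3.5
  Sample standard deviations s_i = √(s[i,i]):
  s(X_1) = √(8) = 2.8284
  s(X_2) = √(3.5) = 1.8708

Step 3 — r_{ij} = s_{ij} / (s_i · s_j):
  r[X_1,X_1] = 1 (diagonal).
  r[X_1,X_2] = 3.25 / (2.8284 · 1.8708) = 3.25 / 5.2915 = 0.6142
  r[X_2,X_2] = 1 (diagonal).

R is symmetric with unit diagonal. Assembling:

R = [[1, 0.6142],
 [0.6142, 1]]
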